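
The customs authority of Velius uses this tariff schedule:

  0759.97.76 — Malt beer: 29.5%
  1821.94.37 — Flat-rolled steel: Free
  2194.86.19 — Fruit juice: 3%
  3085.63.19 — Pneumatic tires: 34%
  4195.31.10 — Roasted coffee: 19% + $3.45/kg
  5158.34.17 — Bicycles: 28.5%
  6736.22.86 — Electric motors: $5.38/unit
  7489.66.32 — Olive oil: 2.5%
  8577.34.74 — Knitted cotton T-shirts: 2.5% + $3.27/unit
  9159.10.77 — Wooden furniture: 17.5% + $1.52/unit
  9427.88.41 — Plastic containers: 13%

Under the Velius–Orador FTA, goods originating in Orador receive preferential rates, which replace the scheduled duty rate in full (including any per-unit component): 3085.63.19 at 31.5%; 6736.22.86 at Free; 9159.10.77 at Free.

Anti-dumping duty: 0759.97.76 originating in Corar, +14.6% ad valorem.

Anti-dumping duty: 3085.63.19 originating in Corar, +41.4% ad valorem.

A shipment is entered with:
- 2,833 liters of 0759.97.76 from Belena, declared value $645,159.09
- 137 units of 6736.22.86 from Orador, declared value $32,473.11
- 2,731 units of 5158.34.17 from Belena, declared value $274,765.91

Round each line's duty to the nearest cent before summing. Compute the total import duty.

Line 1 (0759.97.76, Belena, 2,833 liters, $645,159.09):
Base rate for 0759.97.76 is 29.5%.
The additional-duty order on 0759.97.76 targets Corar, not Belena; it does not apply.
Duty = $645,159.09 × 29.5% = $190,321.93.
Line 2 (6736.22.86, Orador, 137 units, $32,473.11):
Base rate for 6736.22.86 is $5.38/unit.
Origin Orador qualifies under the Velius–Orador agreement and 6736.22.86 is covered: preferential rate Free applies instead.
Duty = $32,473.11 × 0% = $0.00.
Line 3 (5158.34.17, Belena, 2,731 units, $274,765.91):
Base rate for 5158.34.17 is 28.5%.
Duty = $274,765.91 × 28.5% = $78,308.28.
Total = $190,321.93 + $0.00 + $78,308.28 = $268,630.21.

$268,630.21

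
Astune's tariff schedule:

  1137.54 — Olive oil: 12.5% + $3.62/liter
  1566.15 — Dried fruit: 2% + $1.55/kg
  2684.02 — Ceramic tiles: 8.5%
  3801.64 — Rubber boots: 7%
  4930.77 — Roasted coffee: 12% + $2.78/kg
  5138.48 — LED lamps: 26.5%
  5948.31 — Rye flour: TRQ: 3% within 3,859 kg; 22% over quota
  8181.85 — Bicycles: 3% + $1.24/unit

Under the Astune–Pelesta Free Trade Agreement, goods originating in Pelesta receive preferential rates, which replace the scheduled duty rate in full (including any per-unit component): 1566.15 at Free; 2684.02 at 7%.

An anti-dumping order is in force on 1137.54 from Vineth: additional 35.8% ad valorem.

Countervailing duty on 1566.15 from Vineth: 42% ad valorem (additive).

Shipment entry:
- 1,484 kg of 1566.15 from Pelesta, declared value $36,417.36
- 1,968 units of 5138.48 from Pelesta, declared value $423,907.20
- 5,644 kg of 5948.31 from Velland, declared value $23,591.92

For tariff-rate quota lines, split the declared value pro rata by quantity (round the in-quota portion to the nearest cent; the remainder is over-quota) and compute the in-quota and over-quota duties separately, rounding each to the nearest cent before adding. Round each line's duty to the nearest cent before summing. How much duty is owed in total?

Line 1 (1566.15, Pelesta, 1,484 kg, $36,417.36):
Base rate for 1566.15 is 2% + $1.55/kg.
Origin Pelesta qualifies under the Astune–Pelesta agreement and 1566.15 is covered: preferential rate Free applies instead.
The additional-duty order on 1566.15 targets Vineth, not Pelesta; it does not apply.
Duty = $36,417.36 × 0% = $0.00.
Line 2 (5138.48, Pelesta, 1,968 units, $423,907.20):
Base rate for 5138.48 is 26.5%.
Origin Pelesta is the FTA partner but 5138.48 is not on the preference list; base rate stands.
Duty = $423,907.20 × 26.5% = $112,335.41.
Line 3 (5948.31, Velland, 5,644 kg, $23,591.92):
Code 5948.31 is under a tariff-rate quota (threshold 3,859 kg). In-quota: 3,859 kg at 3%; over-quota: 1,785 kg at 22%.
Pro-rata value split: in-quota = $23,591.92 × 3,859/5,644 = $16,130.62; over-quota = $23,591.92 − $16,130.62 = $7,461.30.
In-quota duty = $16,130.62 × 3% = $483.92. Over-quota duty = $7,461.30 × 22% = $1,641.49.
Line duty = $483.92 + $1,641.49 = $2,125.41.
Total = $0.00 + $112,335.41 + $2,125.41 = $114,460.82.

$114,460.82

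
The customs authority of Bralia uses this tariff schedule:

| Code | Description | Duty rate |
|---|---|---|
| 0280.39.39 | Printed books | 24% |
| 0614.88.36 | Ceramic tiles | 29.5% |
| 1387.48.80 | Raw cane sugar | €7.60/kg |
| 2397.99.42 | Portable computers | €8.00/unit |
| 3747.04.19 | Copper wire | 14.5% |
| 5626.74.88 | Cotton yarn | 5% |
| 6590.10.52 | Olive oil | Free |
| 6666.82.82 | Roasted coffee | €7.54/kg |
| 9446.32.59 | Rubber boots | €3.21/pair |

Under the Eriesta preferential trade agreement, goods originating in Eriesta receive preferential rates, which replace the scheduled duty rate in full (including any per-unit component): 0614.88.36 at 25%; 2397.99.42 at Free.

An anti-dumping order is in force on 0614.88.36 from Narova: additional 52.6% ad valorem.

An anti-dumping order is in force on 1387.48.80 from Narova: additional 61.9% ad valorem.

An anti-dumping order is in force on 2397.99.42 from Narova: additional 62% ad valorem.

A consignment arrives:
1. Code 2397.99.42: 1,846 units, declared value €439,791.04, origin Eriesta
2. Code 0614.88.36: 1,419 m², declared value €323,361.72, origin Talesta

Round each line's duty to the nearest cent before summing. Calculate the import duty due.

Line 1 (2397.99.42, Eriesta, 1,846 units, €439,791.04):
Base rate for 2397.99.42 is €8.00/unit.
Origin Eriesta qualifies under the Bralia–Eriesta agreement and 2397.99.42 is covered: preferential rate Free applies instead.
The additional-duty order on 2397.99.42 targets Narova, not Eriesta; it does not apply.
Duty = €439,791.04 × 0% = €0.00.
Line 2 (0614.88.36, Talesta, 1,419 m², €323,361.72):
Base rate for 0614.88.36 is 29.5%.
0614.88.36 has an FTA preferential rate, but origin Talesta is not Eriesta; base rate stands.
The additional-duty order on 0614.88.36 targets Narova, not Talesta; it does not apply.
Duty = €323,361.72 × 29.5% = €95,391.71.
Total = €0.00 + €95,391.71 = €95,391.71.

€95,391.71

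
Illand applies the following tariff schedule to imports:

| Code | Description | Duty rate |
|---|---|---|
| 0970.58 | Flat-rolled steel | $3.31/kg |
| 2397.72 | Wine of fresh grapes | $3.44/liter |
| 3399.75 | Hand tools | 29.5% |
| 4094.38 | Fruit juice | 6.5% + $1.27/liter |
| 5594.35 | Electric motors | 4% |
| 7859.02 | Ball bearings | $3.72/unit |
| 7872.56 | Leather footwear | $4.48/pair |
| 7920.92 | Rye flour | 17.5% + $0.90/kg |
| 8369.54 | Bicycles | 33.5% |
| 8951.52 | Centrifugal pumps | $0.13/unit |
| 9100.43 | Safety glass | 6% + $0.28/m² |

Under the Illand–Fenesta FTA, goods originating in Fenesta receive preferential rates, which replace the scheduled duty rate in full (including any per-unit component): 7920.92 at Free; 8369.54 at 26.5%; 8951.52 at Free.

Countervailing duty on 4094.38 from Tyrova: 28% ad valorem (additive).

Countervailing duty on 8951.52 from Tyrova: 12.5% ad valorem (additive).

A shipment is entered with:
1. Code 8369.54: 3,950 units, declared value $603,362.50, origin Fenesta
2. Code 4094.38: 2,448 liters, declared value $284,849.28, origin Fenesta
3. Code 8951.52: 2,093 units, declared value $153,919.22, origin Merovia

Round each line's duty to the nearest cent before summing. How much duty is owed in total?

$181,787.31

Line 1 (8369.54, Fenesta, 3,950 units, $603,362.50):
Base rate for 8369.54 is 33.5%.
Origin Fenesta qualifies under the Illand–Fenesta agreement and 8369.54 is covered: preferential rate 26.5% applies instead.
Duty = $603,362.50 × 26.5% = $159,891.06.
Line 2 (4094.38, Fenesta, 2,448 liters, $284,849.28):
Base rate for 4094.38 is 6.5% + $1.27/liter.
Origin Fenesta is the FTA partner but 4094.38 is not on the preference list; base rate stands.
The additional-duty order on 4094.38 targets Tyrova, not Fenesta; it does not apply.
Duty = $284,849.28 × 6.5% + 2,448 × $1.27 = $21,624.16.
Line 3 (8951.52, Merovia, 2,093 units, $153,919.22):
Base rate for 8951.52 is $0.13/unit.
8951.52 has an FTA preferential rate, but origin Merovia is not Fenesta; base rate stands.
The additional-duty order on 8951.52 targets Tyrova, not Merovia; it does not apply.
Duty = 2,093 × $0.13 = $272.09.
Total = $159,891.06 + $21,624.16 + $272.09 = $181,787.31.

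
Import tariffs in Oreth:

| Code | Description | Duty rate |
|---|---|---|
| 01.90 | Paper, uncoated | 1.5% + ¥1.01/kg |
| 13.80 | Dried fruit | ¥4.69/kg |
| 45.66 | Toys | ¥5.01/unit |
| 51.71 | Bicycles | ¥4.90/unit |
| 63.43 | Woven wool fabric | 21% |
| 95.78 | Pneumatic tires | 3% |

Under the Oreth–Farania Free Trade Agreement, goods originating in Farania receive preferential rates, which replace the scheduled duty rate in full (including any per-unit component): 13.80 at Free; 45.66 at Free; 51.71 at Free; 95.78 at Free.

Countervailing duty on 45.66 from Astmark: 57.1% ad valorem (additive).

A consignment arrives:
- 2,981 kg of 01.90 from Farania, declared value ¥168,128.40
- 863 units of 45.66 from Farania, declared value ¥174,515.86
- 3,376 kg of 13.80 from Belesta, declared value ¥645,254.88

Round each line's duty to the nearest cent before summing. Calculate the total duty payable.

¥21,366.18

Line 1 (01.90, Farania, 2,981 kg, ¥168,128.40):
Base rate for 01.90 is 1.5% + ¥1.01/kg.
Origin Farania is the FTA partner but 01.90 is not on the preference list; base rate stands.
Duty = ¥168,128.40 × 1.5% + 2,981 × ¥1.01 = ¥5,532.74.
Line 2 (45.66, Farania, 863 units, ¥174,515.86):
Base rate for 45.66 is ¥5.01/unit.
Origin Farania qualifies under the Oreth–Farania agreement and 45.66 is covered: preferential rate Free applies instead.
The additional-duty order on 45.66 targets Astmark, not Farania; it does not apply.
Duty = ¥174,515.86 × 0% = ¥0.00.
Line 3 (13.80, Belesta, 3,376 kg, ¥645,254.88):
Base rate for 13.80 is ¥4.69/kg.
13.80 has an FTA preferential rate, but origin Belesta is not Farania; base rate stands.
Duty = 3,376 × ¥4.69 = ¥15,833.44.
Total = ¥5,532.74 + ¥0.00 + ¥15,833.44 = ¥21,366.18.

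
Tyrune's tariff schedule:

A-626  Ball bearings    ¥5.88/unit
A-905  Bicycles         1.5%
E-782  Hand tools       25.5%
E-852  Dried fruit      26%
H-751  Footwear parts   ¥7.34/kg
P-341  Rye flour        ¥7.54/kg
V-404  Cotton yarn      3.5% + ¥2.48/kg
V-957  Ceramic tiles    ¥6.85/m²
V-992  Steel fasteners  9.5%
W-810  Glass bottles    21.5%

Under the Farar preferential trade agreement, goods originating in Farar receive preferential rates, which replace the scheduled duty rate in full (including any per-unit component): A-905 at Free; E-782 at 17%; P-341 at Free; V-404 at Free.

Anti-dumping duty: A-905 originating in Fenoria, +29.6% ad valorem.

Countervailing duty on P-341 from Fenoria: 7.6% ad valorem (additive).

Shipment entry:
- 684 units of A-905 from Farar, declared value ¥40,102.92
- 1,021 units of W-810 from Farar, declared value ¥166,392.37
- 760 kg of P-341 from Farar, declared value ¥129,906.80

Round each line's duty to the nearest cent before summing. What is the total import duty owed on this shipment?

Line 1 (A-905, Farar, 684 units, ¥40,102.92):
Base rate for A-905 is 1.5%.
Origin Farar qualifies under the Tyrune–Farar agreement and A-905 is covered: preferential rate Free applies instead.
The additional-duty order on A-905 targets Fenoria, not Farar; it does not apply.
Duty = ¥40,102.92 × 0% = ¥0.00.
Line 2 (W-810, Farar, 1,021 units, ¥166,392.37):
Base rate for W-810 is 21.5%.
Origin Farar is the FTA partner but W-810 is not on the preference list; base rate stands.
Duty = ¥166,392.37 × 21.5% = ¥35,774.36.
Line 3 (P-341, Farar, 760 kg, ¥129,906.80):
Base rate for P-341 is ¥7.54/kg.
Origin Farar qualifies under the Tyrune–Farar agreement and P-341 is covered: preferential rate Free applies instead.
The additional-duty order on P-341 targets Fenoria, not Farar; it does not apply.
Duty = ¥129,906.80 × 0% = ¥0.00.
Total = ¥0.00 + ¥35,774.36 + ¥0.00 = ¥35,774.36.

¥35,774.36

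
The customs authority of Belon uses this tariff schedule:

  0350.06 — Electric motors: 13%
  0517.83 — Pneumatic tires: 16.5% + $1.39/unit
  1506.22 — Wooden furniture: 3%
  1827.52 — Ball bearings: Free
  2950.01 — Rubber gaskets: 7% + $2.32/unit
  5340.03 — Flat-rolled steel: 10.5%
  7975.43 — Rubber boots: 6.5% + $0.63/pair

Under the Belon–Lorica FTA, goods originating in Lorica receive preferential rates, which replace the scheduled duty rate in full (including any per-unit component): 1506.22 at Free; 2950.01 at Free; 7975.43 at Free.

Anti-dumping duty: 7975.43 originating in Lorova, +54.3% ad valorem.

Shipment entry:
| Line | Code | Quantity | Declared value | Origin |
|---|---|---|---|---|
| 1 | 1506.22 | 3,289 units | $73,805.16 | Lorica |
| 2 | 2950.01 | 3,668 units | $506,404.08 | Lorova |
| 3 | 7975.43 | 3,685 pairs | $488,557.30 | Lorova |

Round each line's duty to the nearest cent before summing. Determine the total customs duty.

Line 1 (1506.22, Lorica, 3,289 units, $73,805.16):
Base rate for 1506.22 is 3%.
Origin Lorica qualifies under the Belon–Lorica agreement and 1506.22 is covered: preferential rate Free applies instead.
Duty = $73,805.16 × 0% = $0.00.
Line 2 (2950.01, Lorova, 3,668 units, $506,404.08):
Base rate for 2950.01 is 7% + $2.32/unit.
2950.01 has an FTA preferential rate, but origin Lorova is not Lorica; base rate stands.
Duty = $506,404.08 × 7% + 3,668 × $2.32 = $43,958.05.
Line 3 (7975.43, Lorova, 3,685 pairs, $488,557.30):
Base rate for 7975.43 is 6.5% + $0.63/pair.
7975.43 has an FTA preferential rate, but origin Lorova is not Lorica; base rate stands.
Additional duty on 7975.43 from Lorova: +54.3%. Applied ad valorem rate: 6.5% + 54.3% = 60.8%.
Duty = $488,557.30 × 60.8% + 3,685 × $0.63 = $299,364.39.
Total = $0.00 + $43,958.05 + $299,364.39 = $343,322.44.

$343,322.44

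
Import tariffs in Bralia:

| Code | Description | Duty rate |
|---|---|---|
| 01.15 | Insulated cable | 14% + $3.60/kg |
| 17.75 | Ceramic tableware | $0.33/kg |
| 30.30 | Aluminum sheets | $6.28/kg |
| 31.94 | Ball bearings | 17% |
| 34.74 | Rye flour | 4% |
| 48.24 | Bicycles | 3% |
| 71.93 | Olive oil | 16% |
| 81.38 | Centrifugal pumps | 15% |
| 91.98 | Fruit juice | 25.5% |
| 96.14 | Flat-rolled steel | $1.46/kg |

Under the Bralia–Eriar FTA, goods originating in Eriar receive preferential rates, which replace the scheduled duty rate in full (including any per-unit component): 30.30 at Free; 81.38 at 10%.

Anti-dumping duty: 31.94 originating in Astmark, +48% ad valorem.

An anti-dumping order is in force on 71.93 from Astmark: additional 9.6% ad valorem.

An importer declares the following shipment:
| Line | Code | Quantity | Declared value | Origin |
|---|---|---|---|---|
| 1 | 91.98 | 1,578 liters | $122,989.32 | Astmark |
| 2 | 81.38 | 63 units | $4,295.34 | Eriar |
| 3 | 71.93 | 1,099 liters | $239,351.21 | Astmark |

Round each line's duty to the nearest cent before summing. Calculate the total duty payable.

Line 1 (91.98, Astmark, 1,578 liters, $122,989.32):
Base rate for 91.98 is 25.5%.
Duty = $122,989.32 × 25.5% = $31,362.28.
Line 2 (81.38, Eriar, 63 units, $4,295.34):
Base rate for 81.38 is 15%.
Origin Eriar qualifies under the Bralia–Eriar agreement and 81.38 is covered: preferential rate 10% applies instead.
Duty = $4,295.34 × 10% = $429.53.
Line 3 (71.93, Astmark, 1,099 liters, $239,351.21):
Base rate for 71.93 is 16%.
Additional duty on 71.93 from Astmark: +9.6%. Applied ad valorem rate: 16% + 9.6% = 25.6%.
Duty = $239,351.21 × 25.6% = $61,273.91.
Total = $31,362.28 + $429.53 + $61,273.91 = $93,065.72.

$93,065.72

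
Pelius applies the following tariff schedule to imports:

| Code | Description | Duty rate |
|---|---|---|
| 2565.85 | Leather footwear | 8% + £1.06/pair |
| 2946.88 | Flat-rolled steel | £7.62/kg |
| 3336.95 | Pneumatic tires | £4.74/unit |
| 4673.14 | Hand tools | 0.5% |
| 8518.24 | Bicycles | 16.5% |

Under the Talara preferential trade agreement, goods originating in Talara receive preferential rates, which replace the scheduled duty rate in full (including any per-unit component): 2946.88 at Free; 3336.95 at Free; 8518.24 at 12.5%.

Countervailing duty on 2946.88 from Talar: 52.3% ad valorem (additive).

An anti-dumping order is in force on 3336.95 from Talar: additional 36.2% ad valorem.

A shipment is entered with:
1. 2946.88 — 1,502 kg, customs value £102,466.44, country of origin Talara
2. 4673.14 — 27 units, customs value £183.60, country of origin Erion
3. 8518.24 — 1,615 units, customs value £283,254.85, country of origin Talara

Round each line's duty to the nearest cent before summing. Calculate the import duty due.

Line 1 (2946.88, Talara, 1,502 kg, £102,466.44):
Base rate for 2946.88 is £7.62/kg.
Origin Talara qualifies under the Pelius–Talara agreement and 2946.88 is covered: preferential rate Free applies instead.
The additional-duty order on 2946.88 targets Talar, not Talara; it does not apply.
Duty = £102,466.44 × 0% = £0.00.
Line 2 (4673.14, Erion, 27 units, £183.60):
Base rate for 4673.14 is 0.5%.
Duty = £183.60 × 0.5% = £0.92.
Line 3 (8518.24, Talara, 1,615 units, £283,254.85):
Base rate for 8518.24 is 16.5%.
Origin Talara qualifies under the Pelius–Talara agreement and 8518.24 is covered: preferential rate 12.5% applies instead.
Duty = £283,254.85 × 12.5% = £35,406.86.
Total = £0.00 + £0.92 + £35,406.86 = £35,407.78.

£35,407.78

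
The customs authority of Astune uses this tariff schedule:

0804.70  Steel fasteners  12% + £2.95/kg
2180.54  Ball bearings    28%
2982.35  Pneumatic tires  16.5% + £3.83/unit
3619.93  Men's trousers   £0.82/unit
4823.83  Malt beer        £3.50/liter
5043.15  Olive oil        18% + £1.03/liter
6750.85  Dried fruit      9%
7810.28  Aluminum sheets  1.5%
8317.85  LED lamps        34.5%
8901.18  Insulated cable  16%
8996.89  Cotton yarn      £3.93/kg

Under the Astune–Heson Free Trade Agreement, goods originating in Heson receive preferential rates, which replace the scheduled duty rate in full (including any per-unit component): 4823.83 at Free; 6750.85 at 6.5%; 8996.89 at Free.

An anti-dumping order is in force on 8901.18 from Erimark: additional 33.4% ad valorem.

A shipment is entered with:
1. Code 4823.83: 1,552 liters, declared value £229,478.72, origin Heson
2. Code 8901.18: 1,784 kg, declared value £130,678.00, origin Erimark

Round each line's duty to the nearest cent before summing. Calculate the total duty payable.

£64,554.93

Line 1 (4823.83, Heson, 1,552 liters, £229,478.72):
Base rate for 4823.83 is £3.50/liter.
Origin Heson qualifies under the Astune–Heson agreement and 4823.83 is covered: preferential rate Free applies instead.
Duty = £229,478.72 × 0% = £0.00.
Line 2 (8901.18, Erimark, 1,784 kg, £130,678.00):
Base rate for 8901.18 is 16%.
Additional duty on 8901.18 from Erimark: +33.4%. Applied ad valorem rate: 16% + 33.4% = 49.4%.
Duty = £130,678.00 × 49.4% = £64,554.93.
Total = £0.00 + £64,554.93 = £64,554.93.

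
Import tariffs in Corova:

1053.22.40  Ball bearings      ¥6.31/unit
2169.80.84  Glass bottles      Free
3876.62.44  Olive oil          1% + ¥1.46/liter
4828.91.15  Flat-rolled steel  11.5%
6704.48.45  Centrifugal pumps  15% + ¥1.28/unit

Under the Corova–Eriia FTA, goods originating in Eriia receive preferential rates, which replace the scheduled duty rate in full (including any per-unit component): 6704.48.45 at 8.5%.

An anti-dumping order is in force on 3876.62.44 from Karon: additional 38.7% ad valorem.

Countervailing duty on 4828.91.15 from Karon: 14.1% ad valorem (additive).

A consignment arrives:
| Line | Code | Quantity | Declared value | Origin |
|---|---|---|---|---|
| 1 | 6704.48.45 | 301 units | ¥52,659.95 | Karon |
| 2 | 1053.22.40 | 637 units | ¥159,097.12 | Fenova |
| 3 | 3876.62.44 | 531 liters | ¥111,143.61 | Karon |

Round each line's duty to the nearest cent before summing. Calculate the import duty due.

¥57,203.01

Line 1 (6704.48.45, Karon, 301 units, ¥52,659.95):
Base rate for 6704.48.45 is 15% + ¥1.28/unit.
6704.48.45 has an FTA preferential rate, but origin Karon is not Eriia; base rate stands.
Duty = ¥52,659.95 × 15% + 301 × ¥1.28 = ¥8,284.27.
Line 2 (1053.22.40, Fenova, 637 units, ¥159,097.12):
Base rate for 1053.22.40 is ¥6.31/unit.
Duty = 637 × ¥6.31 = ¥4,019.47.
Line 3 (3876.62.44, Karon, 531 liters, ¥111,143.61):
Base rate for 3876.62.44 is 1% + ¥1.46/liter.
Additional duty on 3876.62.44 from Karon: +38.7%. Applied ad valorem rate: 1% + 38.7% = 39.7%.
Duty = ¥111,143.61 × 39.7% + 531 × ¥1.46 = ¥44,899.27.
Total = ¥8,284.27 + ¥4,019.47 + ¥44,899.27 = ¥57,203.01.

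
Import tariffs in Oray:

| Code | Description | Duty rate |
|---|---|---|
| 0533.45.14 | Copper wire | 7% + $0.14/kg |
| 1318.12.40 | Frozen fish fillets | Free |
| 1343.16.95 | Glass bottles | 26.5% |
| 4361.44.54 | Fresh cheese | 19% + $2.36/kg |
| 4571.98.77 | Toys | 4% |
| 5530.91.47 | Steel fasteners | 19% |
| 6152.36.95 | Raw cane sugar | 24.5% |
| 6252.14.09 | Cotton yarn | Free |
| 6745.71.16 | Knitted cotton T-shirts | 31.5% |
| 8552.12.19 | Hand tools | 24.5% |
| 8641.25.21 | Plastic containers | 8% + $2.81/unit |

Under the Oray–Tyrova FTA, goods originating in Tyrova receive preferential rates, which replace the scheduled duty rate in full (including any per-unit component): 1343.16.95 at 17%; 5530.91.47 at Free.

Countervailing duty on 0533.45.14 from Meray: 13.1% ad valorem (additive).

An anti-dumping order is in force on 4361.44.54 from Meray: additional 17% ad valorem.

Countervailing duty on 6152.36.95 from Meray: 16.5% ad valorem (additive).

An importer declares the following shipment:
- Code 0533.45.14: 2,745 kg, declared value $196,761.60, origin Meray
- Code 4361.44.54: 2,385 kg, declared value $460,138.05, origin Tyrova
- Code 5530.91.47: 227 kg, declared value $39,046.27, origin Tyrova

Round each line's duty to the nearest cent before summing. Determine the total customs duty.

Line 1 (0533.45.14, Meray, 2,745 kg, $196,761.60):
Base rate for 0533.45.14 is 7% + $0.14/kg.
Additional duty on 0533.45.14 from Meray: +13.1%. Applied ad valorem rate: 7% + 13.1% = 20.1%.
Duty = $196,761.60 × 20.1% + 2,745 × $0.14 = $39,933.38.
Line 2 (4361.44.54, Tyrova, 2,385 kg, $460,138.05):
Base rate for 4361.44.54 is 19% + $2.36/kg.
Origin Tyrova is the FTA partner but 4361.44.54 is not on the preference list; base rate stands.
The additional-duty order on 4361.44.54 targets Meray, not Tyrova; it does not apply.
Duty = $460,138.05 × 19% + 2,385 × $2.36 = $93,054.83.
Line 3 (5530.91.47, Tyrova, 227 kg, $39,046.27):
Base rate for 5530.91.47 is 19%.
Origin Tyrova qualifies under the Oray–Tyrova agreement and 5530.91.47 is covered: preferential rate Free applies instead.
Duty = $39,046.27 × 0% = $0.00.
Total = $39,933.38 + $93,054.83 + $0.00 = $132,988.21.

$132,988.21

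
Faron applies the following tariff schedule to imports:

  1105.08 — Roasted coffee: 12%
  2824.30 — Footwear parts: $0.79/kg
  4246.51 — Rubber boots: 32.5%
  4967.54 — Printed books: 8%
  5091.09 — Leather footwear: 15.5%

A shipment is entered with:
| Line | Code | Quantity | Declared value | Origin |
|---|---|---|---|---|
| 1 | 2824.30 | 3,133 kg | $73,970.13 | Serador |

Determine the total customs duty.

Line 1 (2824.30, Serador, 3,133 kg, $73,970.13):
Base rate for 2824.30 is $0.79/kg.
Duty = 3,133 × $0.79 = $2,475.07.

$2,475.07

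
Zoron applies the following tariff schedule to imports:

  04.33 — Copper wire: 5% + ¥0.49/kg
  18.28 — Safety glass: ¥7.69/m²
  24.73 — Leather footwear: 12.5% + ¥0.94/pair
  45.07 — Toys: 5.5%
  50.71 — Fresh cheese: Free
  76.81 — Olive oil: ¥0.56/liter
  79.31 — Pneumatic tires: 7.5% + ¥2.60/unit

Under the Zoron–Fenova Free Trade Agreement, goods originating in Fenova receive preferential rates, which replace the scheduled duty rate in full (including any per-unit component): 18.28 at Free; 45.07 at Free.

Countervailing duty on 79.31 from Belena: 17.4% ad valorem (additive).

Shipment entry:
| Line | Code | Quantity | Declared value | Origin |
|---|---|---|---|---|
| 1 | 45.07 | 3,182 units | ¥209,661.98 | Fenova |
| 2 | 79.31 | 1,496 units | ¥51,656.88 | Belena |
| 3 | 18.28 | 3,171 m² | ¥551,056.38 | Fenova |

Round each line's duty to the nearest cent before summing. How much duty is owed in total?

¥16,752.16

Line 1 (45.07, Fenova, 3,182 units, ¥209,661.98):
Base rate for 45.07 is 5.5%.
Origin Fenova qualifies under the Zoron–Fenova agreement and 45.07 is covered: preferential rate Free applies instead.
Duty = ¥209,661.98 × 0% = ¥0.00.
Line 2 (79.31, Belena, 1,496 units, ¥51,656.88):
Base rate for 79.31 is 7.5% + ¥2.60/unit.
Additional duty on 79.31 from Belena: +17.4%. Applied ad valorem rate: 7.5% + 17.4% = 24.9%.
Duty = ¥51,656.88 × 24.9% + 1,496 × ¥2.60 = ¥16,752.16.
Line 3 (18.28, Fenova, 3,171 m², ¥551,056.38):
Base rate for 18.28 is ¥7.69/m².
Origin Fenova qualifies under the Zoron–Fenova agreement and 18.28 is covered: preferential rate Free applies instead.
Duty = ¥551,056.38 × 0% = ¥0.00.
Total = ¥0.00 + ¥16,752.16 + ¥0.00 = ¥16,752.16.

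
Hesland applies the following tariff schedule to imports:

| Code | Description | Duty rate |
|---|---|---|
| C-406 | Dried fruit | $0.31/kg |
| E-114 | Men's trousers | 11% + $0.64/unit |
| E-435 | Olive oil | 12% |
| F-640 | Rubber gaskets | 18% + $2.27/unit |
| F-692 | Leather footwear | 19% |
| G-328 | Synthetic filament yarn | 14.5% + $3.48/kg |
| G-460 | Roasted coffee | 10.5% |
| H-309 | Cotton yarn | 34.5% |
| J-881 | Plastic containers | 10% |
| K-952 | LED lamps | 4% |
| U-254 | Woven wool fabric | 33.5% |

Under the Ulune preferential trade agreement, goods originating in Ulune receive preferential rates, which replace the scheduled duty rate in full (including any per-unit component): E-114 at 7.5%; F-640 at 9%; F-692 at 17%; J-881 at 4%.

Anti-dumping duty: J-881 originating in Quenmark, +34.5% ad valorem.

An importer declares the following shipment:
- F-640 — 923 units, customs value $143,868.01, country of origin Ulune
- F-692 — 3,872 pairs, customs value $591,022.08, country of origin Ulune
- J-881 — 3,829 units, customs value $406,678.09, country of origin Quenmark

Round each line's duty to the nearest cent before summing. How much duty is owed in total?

$294,393.62

Line 1 (F-640, Ulune, 923 units, $143,868.01):
Base rate for F-640 is 18% + $2.27/unit.
Origin Ulune qualifies under the Hesland–Ulune agreement and F-640 is covered: preferential rate 9% applies instead.
Duty = $143,868.01 × 9% = $12,948.12.
Line 2 (F-692, Ulune, 3,872 pairs, $591,022.08):
Base rate for F-692 is 19%.
Origin Ulune qualifies under the Hesland–Ulune agreement and F-692 is covered: preferential rate 17% applies instead.
Duty = $591,022.08 × 17% = $100,473.75.
Line 3 (J-881, Quenmark, 3,829 units, $406,678.09):
Base rate for J-881 is 10%.
J-881 has an FTA preferential rate, but origin Quenmark is not Ulune; base rate stands.
Additional duty on J-881 from Quenmark: +34.5%. Applied ad valorem rate: 10% + 34.5% = 44.5%.
Duty = $406,678.09 × 44.5% = $180,971.75.
Total = $12,948.12 + $100,473.75 + $180,971.75 = $294,393.62.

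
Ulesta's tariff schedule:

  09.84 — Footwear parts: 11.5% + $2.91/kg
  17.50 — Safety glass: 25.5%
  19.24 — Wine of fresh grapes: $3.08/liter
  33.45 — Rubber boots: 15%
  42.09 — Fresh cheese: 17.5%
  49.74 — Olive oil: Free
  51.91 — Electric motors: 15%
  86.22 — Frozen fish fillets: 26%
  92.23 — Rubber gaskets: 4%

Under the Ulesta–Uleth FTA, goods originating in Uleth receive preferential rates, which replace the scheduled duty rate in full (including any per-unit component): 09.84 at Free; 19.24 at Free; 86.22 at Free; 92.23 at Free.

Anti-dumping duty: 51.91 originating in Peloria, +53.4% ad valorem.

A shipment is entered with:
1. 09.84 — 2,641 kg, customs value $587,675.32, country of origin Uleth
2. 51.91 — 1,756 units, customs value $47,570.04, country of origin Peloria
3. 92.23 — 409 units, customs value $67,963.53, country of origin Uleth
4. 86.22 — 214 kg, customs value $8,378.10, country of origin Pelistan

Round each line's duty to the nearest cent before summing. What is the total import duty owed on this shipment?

$34,716.22

Line 1 (09.84, Uleth, 2,641 kg, $587,675.32):
Base rate for 09.84 is 11.5% + $2.91/kg.
Origin Uleth qualifies under the Ulesta–Uleth agreement and 09.84 is covered: preferential rate Free applies instead.
Duty = $587,675.32 × 0% = $0.00.
Line 2 (51.91, Peloria, 1,756 units, $47,570.04):
Base rate for 51.91 is 15%.
Additional duty on 51.91 from Peloria: +53.4%. Applied ad valorem rate: 15% + 53.4% = 68.4%.
Duty = $47,570.04 × 68.4% = $32,537.91.
Line 3 (92.23, Uleth, 409 units, $67,963.53):
Base rate for 92.23 is 4%.
Origin Uleth qualifies under the Ulesta–Uleth agreement and 92.23 is covered: preferential rate Free applies instead.
Duty = $67,963.53 × 0% = $0.00.
Line 4 (86.22, Pelistan, 214 kg, $8,378.10):
Base rate for 86.22 is 26%.
86.22 has an FTA preferential rate, but origin Pelistan is not Uleth; base rate stands.
Duty = $8,378.10 × 26% = $2,178.31.
Total = $0.00 + $32,537.91 + $0.00 + $2,178.31 = $34,716.22.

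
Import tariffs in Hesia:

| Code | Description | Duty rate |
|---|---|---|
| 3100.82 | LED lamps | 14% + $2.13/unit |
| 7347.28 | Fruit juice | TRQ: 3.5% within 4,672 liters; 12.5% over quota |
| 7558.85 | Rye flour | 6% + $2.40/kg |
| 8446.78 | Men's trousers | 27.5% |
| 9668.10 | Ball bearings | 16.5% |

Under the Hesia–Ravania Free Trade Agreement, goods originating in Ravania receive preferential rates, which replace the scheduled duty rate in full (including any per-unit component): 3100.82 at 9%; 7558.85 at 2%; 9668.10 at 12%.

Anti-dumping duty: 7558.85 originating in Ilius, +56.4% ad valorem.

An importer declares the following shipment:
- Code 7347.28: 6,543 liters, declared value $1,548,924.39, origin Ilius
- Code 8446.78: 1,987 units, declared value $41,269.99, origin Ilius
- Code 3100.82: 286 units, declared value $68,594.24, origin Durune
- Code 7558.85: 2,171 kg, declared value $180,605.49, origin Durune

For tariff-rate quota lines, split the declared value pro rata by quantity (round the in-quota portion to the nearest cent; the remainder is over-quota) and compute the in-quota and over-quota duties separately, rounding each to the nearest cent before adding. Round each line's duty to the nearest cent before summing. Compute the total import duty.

Line 1 (7347.28, Ilius, 6,543 liters, $1,548,924.39):
Code 7347.28 is under a tariff-rate quota (threshold 4,672 liters). In-quota: 4,672 liters at 3.5%; over-quota: 1,871 liters at 12.5%.
Pro-rata value split: in-quota = $1,548,924.39 × 4,672/6,543 = $1,106,002.56; over-quota = $1,548,924.39 − $1,106,002.56 = $442,921.83.
In-quota duty = $1,106,002.56 × 3.5% = $38,710.09. Over-quota duty = $442,921.83 × 12.5% = $55,365.23.
Line duty = $38,710.09 + $55,365.23 = $94,075.32.
Line 2 (8446.78, Ilius, 1,987 units, $41,269.99):
Base rate for 8446.78 is 27.5%.
Duty = $41,269.99 × 27.5% = $11,349.25.
Line 3 (3100.82, Durune, 286 units, $68,594.24):
Base rate for 3100.82 is 14% + $2.13/unit.
3100.82 has an FTA preferential rate, but origin Durune is not Ravania; base rate stands.
Duty = $68,594.24 × 14% + 286 × $2.13 = $10,212.37.
Line 4 (7558.85, Durune, 2,171 kg, $180,605.49):
Base rate for 7558.85 is 6% + $2.40/kg.
7558.85 has an FTA preferential rate, but origin Durune is not Ravania; base rate stands.
The additional-duty order on 7558.85 targets Ilius, not Durune; it does not apply.
Duty = $180,605.49 × 6% + 2,171 × $2.40 = $16,046.73.
Total = $94,075.32 + $11,349.25 + $10,212.37 + $16,046.73 = $131,683.67.

$131,683.67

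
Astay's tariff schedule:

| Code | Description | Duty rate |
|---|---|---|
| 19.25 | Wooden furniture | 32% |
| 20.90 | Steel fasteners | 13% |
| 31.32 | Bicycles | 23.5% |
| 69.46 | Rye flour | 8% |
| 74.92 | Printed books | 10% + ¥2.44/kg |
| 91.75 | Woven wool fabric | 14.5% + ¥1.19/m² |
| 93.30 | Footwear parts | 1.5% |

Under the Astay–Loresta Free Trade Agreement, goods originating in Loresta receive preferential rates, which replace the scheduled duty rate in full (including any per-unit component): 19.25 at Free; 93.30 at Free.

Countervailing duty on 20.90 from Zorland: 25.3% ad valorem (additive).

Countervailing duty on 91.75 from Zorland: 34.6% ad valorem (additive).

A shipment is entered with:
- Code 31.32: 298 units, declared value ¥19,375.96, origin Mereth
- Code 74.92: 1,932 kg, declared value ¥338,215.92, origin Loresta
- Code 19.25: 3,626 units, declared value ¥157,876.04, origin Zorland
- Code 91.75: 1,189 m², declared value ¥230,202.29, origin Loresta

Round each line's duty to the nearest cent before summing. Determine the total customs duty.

¥128,403.59

Line 1 (31.32, Mereth, 298 units, ¥19,375.96):
Base rate for 31.32 is 23.5%.
Duty = ¥19,375.96 × 23.5% = ¥4,553.35.
Line 2 (74.92, Loresta, 1,932 kg, ¥338,215.92):
Base rate for 74.92 is 10% + ¥2.44/kg.
Origin Loresta is the FTA partner but 74.92 is not on the preference list; base rate stands.
Duty = ¥338,215.92 × 10% + 1,932 × ¥2.44 = ¥38,535.67.
Line 3 (19.25, Zorland, 3,626 units, ¥157,876.04):
Base rate for 19.25 is 32%.
19.25 has an FTA preferential rate, but origin Zorland is not Loresta; base rate stands.
Duty = ¥157,876.04 × 32% = ¥50,520.33.
Line 4 (91.75, Loresta, 1,189 m², ¥230,202.29):
Base rate for 91.75 is 14.5% + ¥1.19/m².
Origin Loresta is the FTA partner but 91.75 is not on the preference list; base rate stands.
The additional-duty order on 91.75 targets Zorland, not Loresta; it does not apply.
Duty = ¥230,202.29 × 14.5% + 1,189 × ¥1.19 = ¥34,794.24.
Total = ¥4,553.35 + ¥38,535.67 + ¥50,520.33 + ¥34,794.24 = ¥128,403.59.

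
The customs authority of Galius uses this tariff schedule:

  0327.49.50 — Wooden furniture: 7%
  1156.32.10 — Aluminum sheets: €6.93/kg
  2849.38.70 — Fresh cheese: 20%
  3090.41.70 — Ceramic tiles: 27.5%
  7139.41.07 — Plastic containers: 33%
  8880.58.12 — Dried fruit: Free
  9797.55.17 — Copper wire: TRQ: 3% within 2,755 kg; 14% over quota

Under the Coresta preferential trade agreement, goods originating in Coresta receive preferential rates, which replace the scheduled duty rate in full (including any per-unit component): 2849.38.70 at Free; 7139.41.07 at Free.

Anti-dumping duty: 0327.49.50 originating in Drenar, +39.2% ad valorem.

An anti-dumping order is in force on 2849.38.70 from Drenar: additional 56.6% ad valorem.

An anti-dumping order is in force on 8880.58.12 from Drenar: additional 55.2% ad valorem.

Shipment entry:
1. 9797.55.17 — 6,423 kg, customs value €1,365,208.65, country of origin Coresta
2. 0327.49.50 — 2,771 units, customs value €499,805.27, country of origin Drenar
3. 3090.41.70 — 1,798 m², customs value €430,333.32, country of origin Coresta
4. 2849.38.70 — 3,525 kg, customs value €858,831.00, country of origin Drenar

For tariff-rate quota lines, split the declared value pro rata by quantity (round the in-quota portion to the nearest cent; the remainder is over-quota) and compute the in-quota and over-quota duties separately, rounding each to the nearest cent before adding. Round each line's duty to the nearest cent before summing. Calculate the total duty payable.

€1,133,832.18

Line 1 (9797.55.17, Coresta, 6,423 kg, €1,365,208.65):
Code 9797.55.17 is under a tariff-rate quota (threshold 2,755 kg). In-quota: 2,755 kg at 3%; over-quota: 3,668 kg at 14%.
Pro-rata value split: in-quota = €1,365,208.65 × 2,755/6,423 = €585,575.25; over-quota = €1,365,208.65 − €585,575.25 = €779,633.40.
In-quota duty = €585,575.25 × 3% = €17,567.26. Over-quota duty = €779,633.40 × 14% = €109,148.68.
Line duty = €17,567.26 + €109,148.68 = €126,715.94.
Line 2 (0327.49.50, Drenar, 2,771 units, €499,805.27):
Base rate for 0327.49.50 is 7%.
Additional duty on 0327.49.50 from Drenar: +39.2%. Applied ad valorem rate: 7% + 39.2% = 46.2%.
Duty = €499,805.27 × 46.2% = €230,910.03.
Line 3 (3090.41.70, Coresta, 1,798 m², €430,333.32):
Base rate for 3090.41.70 is 27.5%.
Origin Coresta is the FTA partner but 3090.41.70 is not on the preference list; base rate stands.
Duty = €430,333.32 × 27.5% = €118,341.66.
Line 4 (2849.38.70, Drenar, 3,525 kg, €858,831.00):
Base rate for 2849.38.70 is 20%.
2849.38.70 has an FTA preferential rate, but origin Drenar is not Coresta; base rate stands.
Additional duty on 2849.38.70 from Drenar: +56.6%. Applied ad valorem rate: 20% + 56.6% = 76.6%.
Duty = €858,831.00 × 76.6% = €657,864.55.
Total = €126,715.94 + €230,910.03 + €118,341.66 + €657,864.55 = €1,133,832.18.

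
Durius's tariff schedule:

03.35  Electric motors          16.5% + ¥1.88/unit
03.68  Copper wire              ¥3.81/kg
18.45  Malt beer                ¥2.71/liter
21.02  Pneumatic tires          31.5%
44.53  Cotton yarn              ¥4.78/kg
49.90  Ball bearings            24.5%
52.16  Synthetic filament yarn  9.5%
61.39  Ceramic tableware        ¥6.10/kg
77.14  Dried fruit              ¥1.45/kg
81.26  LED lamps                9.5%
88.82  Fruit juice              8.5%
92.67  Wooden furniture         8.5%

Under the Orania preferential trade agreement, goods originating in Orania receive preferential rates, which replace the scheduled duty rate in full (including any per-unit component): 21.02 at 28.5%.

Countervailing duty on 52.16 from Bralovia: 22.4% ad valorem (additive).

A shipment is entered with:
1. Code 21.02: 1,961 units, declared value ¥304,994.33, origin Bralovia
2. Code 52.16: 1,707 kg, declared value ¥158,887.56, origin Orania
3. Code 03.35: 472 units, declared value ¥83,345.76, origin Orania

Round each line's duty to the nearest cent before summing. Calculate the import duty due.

¥125,806.94

Line 1 (21.02, Bralovia, 1,961 units, ¥304,994.33):
Base rate for 21.02 is 31.5%.
21.02 has an FTA preferential rate, but origin Bralovia is not Orania; base rate stands.
Duty = ¥304,994.33 × 31.5% = ¥96,073.21.
Line 2 (52.16, Orania, 1,707 kg, ¥158,887.56):
Base rate for 52.16 is 9.5%.
Origin Orania is the FTA partner but 52.16 is not on the preference list; base rate stands.
The additional-duty order on 52.16 targets Bralovia, not Orania; it does not apply.
Duty = ¥158,887.56 × 9.5% = ¥15,094.32.
Line 3 (03.35, Orania, 472 units, ¥83,345.76):
Base rate for 03.35 is 16.5% + ¥1.88/unit.
Origin Orania is the FTA partner but 03.35 is not on the preference list; base rate stands.
Duty = ¥83,345.76 × 16.5% + 472 × ¥1.88 = ¥14,639.41.
Total = ¥96,073.21 + ¥15,094.32 + ¥14,639.41 = ¥125,806.94.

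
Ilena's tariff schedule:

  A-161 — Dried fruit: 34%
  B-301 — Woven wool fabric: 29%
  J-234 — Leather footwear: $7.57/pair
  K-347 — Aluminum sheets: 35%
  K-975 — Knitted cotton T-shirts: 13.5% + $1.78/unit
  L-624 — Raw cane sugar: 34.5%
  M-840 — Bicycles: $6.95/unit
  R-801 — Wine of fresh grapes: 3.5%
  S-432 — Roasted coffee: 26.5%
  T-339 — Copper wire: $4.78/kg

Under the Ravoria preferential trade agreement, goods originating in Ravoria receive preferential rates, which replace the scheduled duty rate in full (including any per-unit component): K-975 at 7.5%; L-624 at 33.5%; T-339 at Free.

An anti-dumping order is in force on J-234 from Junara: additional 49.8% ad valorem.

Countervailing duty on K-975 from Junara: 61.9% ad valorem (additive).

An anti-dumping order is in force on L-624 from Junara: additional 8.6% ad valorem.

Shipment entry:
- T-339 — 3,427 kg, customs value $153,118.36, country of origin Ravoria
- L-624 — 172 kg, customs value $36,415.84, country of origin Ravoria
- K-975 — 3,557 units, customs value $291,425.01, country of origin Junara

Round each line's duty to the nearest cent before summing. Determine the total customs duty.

Line 1 (T-339, Ravoria, 3,427 kg, $153,118.36):
Base rate for T-339 is $4.78/kg.
Origin Ravoria qualifies under the Ilena–Ravoria agreement and T-339 is covered: preferential rate Free applies instead.
Duty = $153,118.36 × 0% = $0.00.
Line 2 (L-624, Ravoria, 172 kg, $36,415.84):
Base rate for L-624 is 34.5%.
Origin Ravoria qualifies under the Ilena–Ravoria agreement and L-624 is covered: preferential rate 33.5% applies instead.
The additional-duty order on L-624 targets Junara, not Ravoria; it does not apply.
Duty = $36,415.84 × 33.5% = $12,199.31.
Line 3 (K-975, Junara, 3,557 units, $291,425.01):
Base rate for K-975 is 13.5% + $1.78/unit.
K-975 has an FTA preferential rate, but origin Junara is not Ravoria; base rate stands.
Additional duty on K-975 from Junara: +61.9%. Applied ad valorem rate: 13.5% + 61.9% = 75.4%.
Duty = $291,425.01 × 75.4% + 3,557 × $1.78 = $226,065.92.
Total = $0.00 + $12,199.31 + $226,065.92 = $238,265.23.

$238,265.23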